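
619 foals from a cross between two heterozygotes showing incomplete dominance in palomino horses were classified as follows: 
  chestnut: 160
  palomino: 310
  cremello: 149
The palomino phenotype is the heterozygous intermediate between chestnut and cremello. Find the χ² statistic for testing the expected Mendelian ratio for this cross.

0.393

With incomplete dominance, a heterozygote × heterozygote cross gives a 1:2:1 phenotypic ratio.
Under the 1:2:1 hypothesis (Σ ratio = 4, N = 619):
  chestnut: 619 × 1/4 = 154.75
  palomino: 619 × 2/4 = 309.5
  cremello: 619 × 1/4 = 154.75
χ² = Σ (O − E)² / E
  chestnut: (160 − 154.75)² / 154.75 = 0.1781
  palomino: (310 − 309.5)² / 309.5 = 0.0008
  cremello: (149 − 154.75)² / 154.75 = 0.2137
χ² = 0.1781 + 0.0008 + 0.2137 = 0.3926 ≈ 0.393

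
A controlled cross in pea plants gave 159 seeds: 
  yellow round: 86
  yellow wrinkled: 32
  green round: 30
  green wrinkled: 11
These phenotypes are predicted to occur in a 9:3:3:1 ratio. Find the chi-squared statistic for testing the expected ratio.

0.407

Under the 9:3:3:1 hypothesis (Σ ratio = 16, N = 159):
  yellow round: 159 × 9/16 = 89.4375
  yellow wrinkled: 159 × 3/16 = 29.8125
  green round: 159 × 3/16 = 29.8125
  green wrinkled: 159 × 1/16 = 9.9375
χ² = Σ (O − E)² / E
  yellow round: (86 − 89.4375)² / 89.4375 = 0.1321
  yellow wrinkled: (32 − 29.8125)² / 29.8125 = 0.1605
  green round: (30 − 29.8125)² / 29.8125 = 0.0012
  green wrinkled: (11 − 9.9375)² / 9.9375 = 0.1136
χ² = 0.1321 + 0.1605 + 0.0012 + 0.1136 = 0.4074 ≈ 0.407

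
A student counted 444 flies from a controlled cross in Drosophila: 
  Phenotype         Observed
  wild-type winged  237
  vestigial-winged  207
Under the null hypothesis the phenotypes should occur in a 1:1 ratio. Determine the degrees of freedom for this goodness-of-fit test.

A goodness-of-fit test with 2 phenotype classes has df = 2 − 1 = 1.

1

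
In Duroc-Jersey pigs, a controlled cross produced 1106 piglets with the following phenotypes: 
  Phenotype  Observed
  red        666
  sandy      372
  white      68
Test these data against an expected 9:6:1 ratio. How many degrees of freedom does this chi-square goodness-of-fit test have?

A goodness-of-fit test with 3 phenotype classes has df = 3 − 1 = 2.

2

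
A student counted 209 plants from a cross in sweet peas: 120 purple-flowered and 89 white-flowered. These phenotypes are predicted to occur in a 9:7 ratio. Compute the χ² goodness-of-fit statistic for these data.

Under the 9:7 hypothesis (Σ ratio = 16, N = 209):
  purple-flowered: 209 × 9/16 = 117.5625
  white-flowered: 209 × 7/16 = 91.4375
χ² = Σ (O − E)² / E
  purple-flowered: (120 − 117.5625)² / 117.5625 = 0.0505
  white-flowered: (89 − 91.4375)² / 91.4375 = 0.0650
χ² = 0.0505 + 0.0650 = 0.1155 ≈ 0.116

0.116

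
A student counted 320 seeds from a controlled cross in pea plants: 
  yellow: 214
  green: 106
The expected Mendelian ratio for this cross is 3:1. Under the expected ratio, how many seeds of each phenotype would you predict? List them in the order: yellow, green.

Under the 3:1 hypothesis (Σ ratio = 4, N = 320):
  yellow: 320 × 3/4 = 240
  green: 320 × 1/4 = 80

240, 80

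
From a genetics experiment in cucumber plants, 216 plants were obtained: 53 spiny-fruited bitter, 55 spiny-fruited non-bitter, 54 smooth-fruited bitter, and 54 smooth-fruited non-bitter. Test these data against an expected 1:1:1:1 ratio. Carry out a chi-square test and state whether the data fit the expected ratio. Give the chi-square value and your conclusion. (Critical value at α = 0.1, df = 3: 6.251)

Expected counts for N = 216 under a 1:1:1:1 ratio (total parts = 4):
  spiny-fruited bitter: 216 × 1/4 = 54
  spiny-fruited non-bitter: 216 × 1/4 = 54
  smooth-fruited bitter: 216 × 1/4 = 54
  smooth-fruited non-bitter: 216 × 1/4 = 54
χ² = Σ (O − E)² / E
  spiny-fruited bitter: (53 − 54)² / 54 = 0.0185
  spiny-fruited non-bitter: (55 − 54)² / 54 = 0.0185
  smooth-fruited bitter: (54 − 54)² / 54 = 0.0000
  smooth-fruited non-bitter: (54 − 54)² / 54 = 0.0000
χ² = 0.0185 + 0.0185 + 0.0000 + 0.0000 = 0.037
Degrees of freedom = 4 − 1 = 3; critical value at α = 0.1 is 6.251.
Since 0.037 < 6.251, we fail to reject the null hypothesis — the data are consistent with the 1:1:1:1 ratio.

0.037; consistent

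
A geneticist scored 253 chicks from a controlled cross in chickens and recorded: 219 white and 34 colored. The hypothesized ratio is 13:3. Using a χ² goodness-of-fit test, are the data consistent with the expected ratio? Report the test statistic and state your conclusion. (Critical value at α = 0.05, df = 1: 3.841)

The 13:3 ratio has 16 parts, so with N = 253 the expected counts are:
  white: 253 × 13/16 = 205.5625
  colored: 253 × 3/16 = 47.4375
χ² = Σ (O − E)² / E
  white: (219 − 205.5625)² / 205.5625 = 0.8784
  colored: (34 − 47.4375)² / 47.4375 = 3.8064
χ² = 0.8784 + 3.8064 = 4.6848 ≈ 4.685
Degrees of freedom = 2 − 1 = 1; critical value at α = 0.05 is 3.841.
Since 4.685 > 3.841, we reject the null hypothesis — the data do not fit the 13:3 ratio.

4.685; not consistent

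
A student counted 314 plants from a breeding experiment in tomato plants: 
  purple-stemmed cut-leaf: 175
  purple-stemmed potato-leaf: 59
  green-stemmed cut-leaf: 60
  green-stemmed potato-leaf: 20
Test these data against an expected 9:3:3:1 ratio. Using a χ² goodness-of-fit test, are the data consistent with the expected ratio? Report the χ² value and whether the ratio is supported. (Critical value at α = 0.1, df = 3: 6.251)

0.044; consistent

Under the 9:3:3:1 hypothesis (Σ ratio = 16, N = 314):
  purple-stemmed cut-leaf: 314 × 9/16 = 176.625
  purple-stemmed potato-leaf: 314 × 3/16 = 58.875
  green-stemmed cut-leaf: 314 × 3/16 = 58.875
  green-stemmed potato-leaf: 314 × 1/16 = 19.625
χ² = Σ (O − E)² / E
  purple-stemmed cut-leaf: (175 − 176.625)² / 176.625 = 0.0150
  purple-stemmed potato-leaf: (59 − 58.875)² / 58.875 = 0.0003
  green-stemmed cut-leaf: (60 − 58.875)² / 58.875 = 0.0215
  green-stemmed potato-leaf: (20 − 19.625)² / 19.625 = 0.0072
χ² = 0.0150 + 0.0003 + 0.0215 + 0.0072 = 0.044
Degrees of freedom = 4 − 1 = 3; critical value at α = 0.1 is 6.251.
Since 0.044 < 6.251, we fail to reject the null hypothesis — the data are consistent with the 9:3:3:1 ratio.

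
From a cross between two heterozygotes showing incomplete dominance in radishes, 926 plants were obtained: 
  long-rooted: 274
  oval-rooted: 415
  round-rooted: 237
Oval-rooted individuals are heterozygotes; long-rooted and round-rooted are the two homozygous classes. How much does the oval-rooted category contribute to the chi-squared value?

With incomplete dominance, a heterozygote × heterozygote cross gives a 1:2:1 phenotypic ratio.
The 1:2:1 ratio has 4 parts, so with N = 926 the expected counts are:
  long-rooted: 926 × 1/4 = 231.5
  oval-rooted: 926 × 2/4 = 463
  round-rooted: 926 × 1/4 = 231.5
Contribution of oval-rooted: (415 − 463)² / 463 = 4.9762

4.976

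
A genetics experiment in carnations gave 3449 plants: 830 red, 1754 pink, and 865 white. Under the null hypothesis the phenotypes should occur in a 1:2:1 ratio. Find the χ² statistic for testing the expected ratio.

1.720

Total ratio parts = 4. Expected numbers out of 3449:
  red: 3449 × 1/4 = 862.25
  pink: 3449 × 2/4 = 1724.5
  white: 3449 × 1/4 = 862.25
χ² = Σ (O − E)² / E
  red: (830 − 862.25)² / 862.25 = 1.2062
  pink: (1754 − 1724.5)² / 1724.5 = 0.5046
  white: (865 − 862.25)² / 862.25 = 0.0088
χ² = 1.2062 + 0.5046 + 0.0088 = 1.7196 ≈ 1.720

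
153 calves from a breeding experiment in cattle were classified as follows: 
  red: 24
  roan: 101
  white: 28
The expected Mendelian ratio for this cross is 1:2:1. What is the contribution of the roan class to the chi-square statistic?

The 1:2:1 ratio has 4 parts, so with N = 153 the expected counts are:
  red: 153 × 1/4 = 38.25
  roan: 153 × 2/4 = 76.5
  white: 153 × 1/4 = 38.25
Contribution of roan: (101 − 76.5)² / 76.5 = 7.8464

7.846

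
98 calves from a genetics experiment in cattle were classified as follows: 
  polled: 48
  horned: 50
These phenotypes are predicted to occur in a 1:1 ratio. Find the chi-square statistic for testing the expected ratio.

0.041

Expected counts for N = 98 under a 1:1 ratio (total parts = 2):
  polled: 98 × 1/2 = 49
  horned: 98 × 1/2 = 49
χ² = Σ (O − E)² / E
  polled: (48 − 49)² / 49 = 0.0204
  horned: (50 − 49)² / 49 = 0.0204
χ² = 0.0204 + 0.0204 = 0.0408 ≈ 0.041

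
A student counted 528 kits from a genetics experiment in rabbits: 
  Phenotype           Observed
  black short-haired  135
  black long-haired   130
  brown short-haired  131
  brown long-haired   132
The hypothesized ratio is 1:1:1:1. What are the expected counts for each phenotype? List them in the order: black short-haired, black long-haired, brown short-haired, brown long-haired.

The 1:1:1:1 ratio has 4 parts, so with N = 528 the expected counts are:
  black short-haired: 528 × 1/4 = 132
  black long-haired: 528 × 1/4 = 132
  brown short-haired: 528 × 1/4 = 132
  brown long-haired: 528 × 1/4 = 132

132, 132, 132, 132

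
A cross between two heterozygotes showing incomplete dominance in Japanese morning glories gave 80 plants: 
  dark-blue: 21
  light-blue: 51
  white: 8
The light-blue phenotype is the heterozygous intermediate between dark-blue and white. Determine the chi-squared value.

With incomplete dominance, a heterozygote × heterozygote cross gives a 1:2:1 phenotypic ratio.
Expected counts for N = 80 under a 1:2:1 ratio (total parts = 4):
  dark-blue: 80 × 1/4 = 20
  light-blue: 80 × 2/4 = 40
  white: 80 × 1/4 = 20
χ² = Σ (O − E)² / E
  dark-blue: (21 − 20)² / 20 = 0.0500
  light-blue: (51 − 40)² / 40 = 3.0250
  white: (8 − 20)² / 20 = 7.2000
χ² = 0.0500 + 3.0250 + 7.2000 = 10.275

10.275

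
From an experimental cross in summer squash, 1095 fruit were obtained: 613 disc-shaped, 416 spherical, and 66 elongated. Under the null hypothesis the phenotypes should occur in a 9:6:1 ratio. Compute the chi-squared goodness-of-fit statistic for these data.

Total ratio parts = 16. Expected numbers out of 1095:
  disc-shaped: 1095 × 9/16 = 615.9375
  spherical: 1095 × 6/16 = 410.625
  elongated: 1095 × 1/16 = 68.4375
χ² = Σ (O − E)² / E
  disc-shaped: (613 − 615.9375)² / 615.9375 = 0.0140
  spherical: (416 − 410.625)² / 410.625 = 0.0704
  elongated: (66 − 68.4375)² / 68.4375 = 0.0868
χ² = 0.0140 + 0.0704 + 0.0868 = 0.1712 ≈ 0.171

0.171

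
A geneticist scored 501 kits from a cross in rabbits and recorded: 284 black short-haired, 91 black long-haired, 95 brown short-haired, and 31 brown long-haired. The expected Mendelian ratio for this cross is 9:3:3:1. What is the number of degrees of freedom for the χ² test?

3

A goodness-of-fit test with 4 phenotype classes has df = 4 − 1 = 3.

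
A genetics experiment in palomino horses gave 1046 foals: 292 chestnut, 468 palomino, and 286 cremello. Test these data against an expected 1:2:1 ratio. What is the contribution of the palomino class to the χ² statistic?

Expected counts for N = 1046 under a 1:2:1 ratio (total parts = 4):
  chestnut: 1046 × 1/4 = 261.5
  palomino: 1046 × 2/4 = 523
  cremello: 1046 × 1/4 = 261.5
Contribution of palomino: (468 − 523)² / 523 = 5.7839

5.784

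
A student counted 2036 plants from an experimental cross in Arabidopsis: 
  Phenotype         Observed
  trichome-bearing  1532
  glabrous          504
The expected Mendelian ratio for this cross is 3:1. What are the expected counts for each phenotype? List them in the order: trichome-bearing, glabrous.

1527, 509

Total ratio parts = 4. Expected numbers out of 2036:
  trichome-bearing: 2036 × 3/4 = 1527
  glabrous: 2036 × 1/4 = 509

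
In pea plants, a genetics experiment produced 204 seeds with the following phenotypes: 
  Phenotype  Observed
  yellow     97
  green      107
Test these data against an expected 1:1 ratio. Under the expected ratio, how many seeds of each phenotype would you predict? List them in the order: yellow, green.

Expected counts for N = 204 under a 1:1 ratio (total parts = 2):
  yellow: 204 × 1/2 = 102
  green: 204 × 1/2 = 102

102, 102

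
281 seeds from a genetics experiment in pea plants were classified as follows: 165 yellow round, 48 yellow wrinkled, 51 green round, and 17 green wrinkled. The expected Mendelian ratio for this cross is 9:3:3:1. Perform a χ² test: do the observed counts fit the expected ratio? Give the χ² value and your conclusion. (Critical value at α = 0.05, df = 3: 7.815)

0.794; consistent

Total ratio parts = 16. Expected numbers out of 281:
  yellow round: 281 × 9/16 = 158.0625
  yellow wrinkled: 281 × 3/16 = 52.6875
  green round: 281 × 3/16 = 52.6875
  green wrinkled: 281 × 1/16 = 17.5625
χ² = Σ (O − E)² / E
  yellow round: (165 − 158.0625)² / 158.0625 = 0.3045
  yellow wrinkled: (48 − 52.6875)² / 52.6875 = 0.4170
  green round: (51 − 52.6875)² / 52.6875 = 0.0540
  green wrinkled: (17 − 17.5625)² / 17.5625 = 0.0180
χ² = 0.3045 + 0.4170 + 0.0540 + 0.0180 = 0.7935 ≈ 0.794
Degrees of freedom = 4 − 1 = 3; critical value at α = 0.05 is 7.815.
Since 0.794 < 7.815, we fail to reject the null hypothesis — the data are consistent with the 9:3:3:1 ratio.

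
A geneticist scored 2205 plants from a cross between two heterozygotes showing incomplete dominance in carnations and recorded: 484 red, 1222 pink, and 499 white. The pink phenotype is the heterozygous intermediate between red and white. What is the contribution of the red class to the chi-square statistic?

8.204

With incomplete dominance, a heterozygote × heterozygote cross gives a 1:2:1 phenotypic ratio.
Expected counts for N = 2205 under a 1:2:1 ratio (total parts = 4):
  red: 2205 × 1/4 = 551.25
  pink: 2205 × 2/4 = 1102.5
  white: 2205 × 1/4 = 551.25
Contribution of red: (484 − 551.25)² / 551.25 = 8.2042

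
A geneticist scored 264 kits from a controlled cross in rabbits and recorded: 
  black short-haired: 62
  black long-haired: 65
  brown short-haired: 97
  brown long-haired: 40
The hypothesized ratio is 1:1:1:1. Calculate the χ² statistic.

25.061

Total ratio parts = 4. Expected numbers out of 264:
  black short-haired: 264 × 1/4 = 66
  black long-haired: 264 × 1/4 = 66
  brown short-haired: 264 × 1/4 = 66
  brown long-haired: 264 × 1/4 = 66
χ² = Σ (O − E)² / E
  black short-haired: (62 − 66)² / 66 = 0.2424
  black long-haired: (65 − 66)² / 66 = 0.0152
  brown short-haired: (97 − 66)² / 66 = 14.5606
  brown long-haired: (40 − 66)² / 66 = 10.2424
χ² = 0.2424 + 0.0152 + 14.5606 + 10.2424 = 25.0606 ≈ 25.061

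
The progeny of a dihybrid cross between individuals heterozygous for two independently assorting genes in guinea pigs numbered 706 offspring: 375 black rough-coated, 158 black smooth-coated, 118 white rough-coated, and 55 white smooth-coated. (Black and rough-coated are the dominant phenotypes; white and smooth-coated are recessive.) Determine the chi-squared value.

10.434

A dihybrid F₂ with independent assortment and complete dominance at both loci gives a 9:3:3:1 phenotypic ratio.
The 9:3:3:1 ratio has 16 parts, so with N = 706 the expected counts are:
  black rough-coated: 706 × 9/16 = 397.125
  black smooth-coated: 706 × 3/16 = 132.375
  white rough-coated: 706 × 3/16 = 132.375
  white smooth-coated: 706 × 1/16 = 44.125
χ² = Σ (O − E)² / E
  black rough-coated: (375 − 397.125)² / 397.125 = 1.2326
  black smooth-coated: (158 − 132.375)² / 132.375 = 4.9605
  white rough-coated: (118 − 132.375)² / 132.375 = 1.5610
  white smooth-coated: (55 − 44.125)² / 44.125 = 2.6802
χ² = 1.2326 + 4.9605 + 1.5610 + 2.6802 = 10.4343 ≈ 10.434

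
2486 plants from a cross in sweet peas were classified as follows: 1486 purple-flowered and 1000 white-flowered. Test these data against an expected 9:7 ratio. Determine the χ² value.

12.550

Under the 9:7 hypothesis (Σ ratio = 16, N = 2486):
  purple-flowered: 2486 × 9/16 = 1398.375
  white-flowered: 2486 × 7/16 = 1087.625
χ² = Σ (O − E)² / E
  purple-flowered: (1486 − 1398.375)² / 1398.375 = 5.4908
  white-flowered: (1000 − 1087.625)² / 1087.625 = 7.0595
χ² = 5.4908 + 7.0595 = 12.5503 ≈ 12.550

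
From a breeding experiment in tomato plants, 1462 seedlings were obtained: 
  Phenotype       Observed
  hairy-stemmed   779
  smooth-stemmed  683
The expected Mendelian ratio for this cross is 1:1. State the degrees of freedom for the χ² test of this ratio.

A goodness-of-fit test with 2 phenotype classes has df = 2 − 1 = 1.

1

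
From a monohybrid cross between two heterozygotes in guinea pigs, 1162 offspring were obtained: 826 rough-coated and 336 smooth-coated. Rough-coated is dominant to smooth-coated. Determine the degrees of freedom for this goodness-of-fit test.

For a monohybrid cross between heterozygotes with complete dominance, the expected phenotypic ratio is 3:1.
A goodness-of-fit test with 2 phenotype classes has df = 2 − 1 = 1.

1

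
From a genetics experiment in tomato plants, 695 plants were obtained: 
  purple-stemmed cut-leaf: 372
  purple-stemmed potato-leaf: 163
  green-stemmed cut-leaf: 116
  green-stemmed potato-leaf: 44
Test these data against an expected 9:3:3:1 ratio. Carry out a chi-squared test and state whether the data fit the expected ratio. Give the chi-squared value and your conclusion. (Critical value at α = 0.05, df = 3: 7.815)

Total ratio parts = 16. Expected numbers out of 695:
  purple-stemmed cut-leaf: 695 × 9/16 = 390.9375
  purple-stemmed potato-leaf: 695 × 3/16 = 130.3125
  green-stemmed cut-leaf: 695 × 3/16 = 130.3125
  green-stemmed potato-leaf: 695 × 1/16 = 43.4375
χ² = Σ (O − E)² / E
  purple-stemmed cut-leaf: (372 − 390.9375)² / 390.9375 = 0.9174
  purple-stemmed potato-leaf: (163 − 130.3125)² / 130.3125 = 8.1993
  green-stemmed cut-leaf: (116 − 130.3125)² / 130.3125 = 1.5720
  green-stemmed potato-leaf: (44 − 43.4375)² / 43.4375 = 0.0073
χ² = 0.9174 + 8.1993 + 1.5720 + 0.0073 = 10.696
Degrees of freedom = 4 − 1 = 3; critical value at α = 0.05 is 7.815.
Since 10.696 > 7.815, we reject the null hypothesis — the data do not fit the 9:3:3:1 ratio.

10.696; not consistent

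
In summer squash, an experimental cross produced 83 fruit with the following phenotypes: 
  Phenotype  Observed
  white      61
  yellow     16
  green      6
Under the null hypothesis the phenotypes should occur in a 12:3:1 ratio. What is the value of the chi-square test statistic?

0.165

Total ratio parts = 16. Expected numbers out of 83:
  white: 83 × 12/16 = 62.25
  yellow: 83 × 3/16 = 15.5625
  green: 83 × 1/16 = 5.1875
χ² = Σ (O − E)² / E
  white: (61 − 62.25)² / 62.25 = 0.0251
  yellow: (16 − 15.5625)² / 15.5625 = 0.0123
  green: (6 − 5.1875)² / 5.1875 = 0.1273
χ² = 0.0251 + 0.0123 + 0.1273 = 0.1647 ≈ 0.165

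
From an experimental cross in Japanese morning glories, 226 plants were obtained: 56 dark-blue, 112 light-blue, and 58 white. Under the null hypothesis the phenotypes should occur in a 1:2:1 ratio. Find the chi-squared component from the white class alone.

Under the 1:2:1 hypothesis (Σ ratio = 4, N = 226):
  dark-blue: 226 × 1/4 = 56.5
  light-blue: 226 × 2/4 = 113
  white: 226 × 1/4 = 56.5
Contribution of white: (58 − 56.5)² / 56.5 = 0.0398

0.040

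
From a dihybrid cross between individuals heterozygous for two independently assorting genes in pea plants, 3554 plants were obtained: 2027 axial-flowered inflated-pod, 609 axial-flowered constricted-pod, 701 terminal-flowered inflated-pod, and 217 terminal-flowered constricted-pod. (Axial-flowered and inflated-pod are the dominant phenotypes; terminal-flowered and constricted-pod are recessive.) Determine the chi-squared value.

A dihybrid F₂ with independent assortment and complete dominance at both loci gives a 9:3:3:1 phenotypic ratio.
Total ratio parts = 16. Expected numbers out of 3554:
  axial-flowered inflated-pod: 3554 × 9/16 = 1999.125
  axial-flowered constricted-pod: 3554 × 3/16 = 666.375
  terminal-flowered inflated-pod: 3554 × 3/16 = 666.375
  terminal-flowered constricted-pod: 3554 × 1/16 = 222.125
χ² = Σ (O − E)² / E
  axial-flowered inflated-pod: (2027 − 1999.125)² / 1999.125 = 0.3887
  axial-flowered constricted-pod: (609 − 666.375)² / 666.375 = 4.9400
  terminal-flowered inflated-pod: (701 − 666.375)² / 666.375 = 1.7991
  terminal-flowered constricted-pod: (217 − 222.125)² / 222.125 = 0.1182
χ² = 0.3887 + 4.9400 + 1.7991 + 0.1182 = 7.246

7.246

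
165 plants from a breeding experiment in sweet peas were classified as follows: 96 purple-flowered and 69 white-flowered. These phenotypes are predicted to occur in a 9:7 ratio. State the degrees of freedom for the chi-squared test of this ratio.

1

A goodness-of-fit test with 2 phenotype classes has df = 2 − 1 = 1.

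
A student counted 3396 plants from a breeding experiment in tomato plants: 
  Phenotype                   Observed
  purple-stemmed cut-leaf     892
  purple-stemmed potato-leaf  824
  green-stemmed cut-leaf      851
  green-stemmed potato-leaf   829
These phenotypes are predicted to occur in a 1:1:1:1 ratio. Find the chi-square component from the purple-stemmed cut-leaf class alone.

2.178

Total ratio parts = 4. Expected numbers out of 3396:
  purple-stemmed cut-leaf: 3396 × 1/4 = 849
  purple-stemmed potato-leaf: 3396 × 1/4 = 849
  green-stemmed cut-leaf: 3396 × 1/4 = 849
  green-stemmed potato-leaf: 3396 × 1/4 = 849
Contribution of purple-stemmed cut-leaf: (892 − 849)² / 849 = 2.1779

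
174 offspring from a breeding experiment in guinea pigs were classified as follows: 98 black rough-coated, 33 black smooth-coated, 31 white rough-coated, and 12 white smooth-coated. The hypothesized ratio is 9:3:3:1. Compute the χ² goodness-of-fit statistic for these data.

Under the 9:3:3:1 hypothesis (Σ ratio = 16, N = 174):
  black rough-coated: 174 × 9/16 = 97.875
  black smooth-coated: 174 × 3/16 = 32.625
  white rough-coated: 174 × 3/16 = 32.625
  white smooth-coated: 174 × 1/16 = 10.875
χ² = Σ (O − E)² / E
  black rough-coated: (98 − 97.875)² / 97.875 = 0.0002
  black smooth-coated: (33 − 32.625)² / 32.625 = 0.0043
  white rough-coated: (31 − 32.625)² / 32.625 = 0.0809
  white smooth-coated: (12 − 10.875)² / 10.875 = 0.1164
χ² = 0.0002 + 0.0043 + 0.0809 + 0.1164 = 0.2018 ≈ 0.202

0.202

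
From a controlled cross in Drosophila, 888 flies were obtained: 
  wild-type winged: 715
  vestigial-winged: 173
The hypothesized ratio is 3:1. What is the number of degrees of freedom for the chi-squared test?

1

A goodness-of-fit test with 2 phenotype classes has df = 2 − 1 = 1.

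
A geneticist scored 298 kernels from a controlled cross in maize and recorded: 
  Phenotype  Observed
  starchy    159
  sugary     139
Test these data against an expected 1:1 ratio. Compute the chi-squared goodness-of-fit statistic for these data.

The 1:1 ratio has 2 parts, so with N = 298 the expected counts are:
  starchy: 298 × 1/2 = 149
  sugary: 298 × 1/2 = 149
χ² = Σ (O − E)² / E
  starchy: (159 − 149)² / 149 = 0.6711
  sugary: (139 − 149)² / 149 = 0.6711
χ² = 0.6711 + 0.6711 = 1.3422 ≈ 1.342

1.342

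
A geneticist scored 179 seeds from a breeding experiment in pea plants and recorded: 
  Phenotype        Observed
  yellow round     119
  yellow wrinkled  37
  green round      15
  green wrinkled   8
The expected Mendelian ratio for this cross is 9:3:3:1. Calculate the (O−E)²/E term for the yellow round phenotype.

The 9:3:3:1 ratio has 16 parts, so with N = 179 the expected counts are:
  yellow round: 179 × 9/16 = 100.6875
  yellow wrinkled: 179 × 3/16 = 33.5625
  green round: 179 × 3/16 = 33.5625
  green wrinkled: 179 × 1/16 = 11.1875
Contribution of yellow round: (119 − 100.6875)² / 100.6875 = 3.3306

3.331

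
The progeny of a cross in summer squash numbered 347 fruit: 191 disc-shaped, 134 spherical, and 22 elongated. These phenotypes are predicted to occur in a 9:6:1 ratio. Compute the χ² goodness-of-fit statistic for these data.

0.210

Under the 9:6:1 hypothesis (Σ ratio = 16, N = 347):
  disc-shaped: 347 × 9/16 = 195.1875
  spherical: 347 × 6/16 = 130.125
  elongated: 347 × 1/16 = 21.6875
χ² = Σ (O − E)² / E
  disc-shaped: (191 − 195.1875)² / 195.1875 = 0.0898
  spherical: (134 − 130.125)² / 130.125 = 0.1154
  elongated: (22 − 21.6875)² / 21.6875 = 0.0045
χ² = 0.0898 + 0.1154 + 0.0045 = 0.2097 ≈ 0.210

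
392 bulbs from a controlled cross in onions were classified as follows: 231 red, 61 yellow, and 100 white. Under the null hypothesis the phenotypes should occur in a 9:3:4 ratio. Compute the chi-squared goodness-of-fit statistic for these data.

2.667

Expected counts for N = 392 under a 9:3:4 ratio (total parts = 16):
  red: 392 × 9/16 = 220.5
  yellow: 392 × 3/16 = 73.5
  white: 392 × 4/16 = 98
χ² = Σ (O − E)² / E
  red: (231 − 220.5)² / 220.5 = 0.5000
  yellow: (61 − 73.5)² / 73.5 = 2.1259
  white: (100 − 98)² / 98 = 0.0408
χ² = 0.5000 + 2.1259 + 0.0408 = 2.6667 ≈ 2.667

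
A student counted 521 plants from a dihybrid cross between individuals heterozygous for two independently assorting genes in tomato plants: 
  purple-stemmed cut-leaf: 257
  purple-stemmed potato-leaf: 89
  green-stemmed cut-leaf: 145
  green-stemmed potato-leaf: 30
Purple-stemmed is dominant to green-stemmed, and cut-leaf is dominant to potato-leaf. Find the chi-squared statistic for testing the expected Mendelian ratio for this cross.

28.327

A dihybrid F₂ with independent assortment and complete dominance at both loci gives a 9:3:3:1 phenotypic ratio.
Expected counts for N = 521 under a 9:3:3:1 ratio (total parts = 16):
  purple-stemmed cut-leaf: 521 × 9/16 = 293.0625
  purple-stemmed potato-leaf: 521 × 3/16 = 97.6875
  green-stemmed cut-leaf: 521 × 3/16 = 97.6875
  green-stemmed potato-leaf: 521 × 1/16 = 32.5625
χ² = Σ (O − E)² / E
  purple-stemmed cut-leaf: (257 − 293.0625)² / 293.0625 = 4.4376
  purple-stemmed potato-leaf: (89 − 97.6875)² / 97.6875 = 0.7726
  green-stemmed cut-leaf: (145 − 97.6875)² / 97.6875 = 22.9146
  green-stemmed potato-leaf: (30 − 32.5625)² / 32.5625 = 0.2017
χ² = 4.4376 + 0.7726 + 22.9146 + 0.2017 = 28.3265 ≈ 28.327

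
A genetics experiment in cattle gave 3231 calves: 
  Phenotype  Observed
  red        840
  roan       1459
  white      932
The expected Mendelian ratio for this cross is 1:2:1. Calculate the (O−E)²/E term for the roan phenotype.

15.161

Under the 1:2:1 hypothesis (Σ ratio = 4, N = 3231):
  red: 3231 × 1/4 = 807.75
  roan: 3231 × 2/4 = 1615.5
  white: 3231 × 1/4 = 807.75
Contribution of roan: (1459 − 1615.5)² / 1615.5 = 15.1608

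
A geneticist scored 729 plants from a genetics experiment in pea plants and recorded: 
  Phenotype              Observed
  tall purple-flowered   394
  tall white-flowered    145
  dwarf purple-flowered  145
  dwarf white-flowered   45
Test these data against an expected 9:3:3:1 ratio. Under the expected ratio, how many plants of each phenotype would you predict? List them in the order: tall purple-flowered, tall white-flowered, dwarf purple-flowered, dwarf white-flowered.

Expected counts for N = 729 under a 9:3:3:1 ratio (total parts = 16):
  tall purple-flowered: 729 × 9/16 = 410.0625
  tall white-flowered: 729 × 3/16 = 136.6875
  dwarf purple-flowered: 729 × 3/16 = 136.6875
  dwarf white-flowered: 729 × 1/16 = 45.5625

410.0625, 136.6875, 136.6875, 45.5625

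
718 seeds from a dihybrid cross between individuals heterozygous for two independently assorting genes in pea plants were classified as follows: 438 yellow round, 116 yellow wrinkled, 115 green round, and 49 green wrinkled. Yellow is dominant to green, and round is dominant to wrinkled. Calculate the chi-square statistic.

8.700

A dihybrid F₂ with independent assortment and complete dominance at both loci gives a 9:3:3:1 phenotypic ratio.
Expected counts for N = 718 under a 9:3:3:1 ratio (total parts = 16):
  yellow round: 718 × 9/16 = 403.875
  yellow wrinkled: 718 × 3/16 = 134.625
  green round: 718 × 3/16 = 134.625
  green wrinkled: 718 × 1/16 = 44.875
χ² = Σ (O − E)² / E
  yellow round: (438 − 403.875)² / 403.875 = 2.8834
  yellow wrinkled: (116 − 134.625)² / 134.625 = 2.5767
  green round: (115 − 134.625)² / 134.625 = 2.8608
  green wrinkled: (49 − 44.875)² / 44.875 = 0.3792
χ² = 2.8834 + 2.5767 + 2.8608 + 0.3792 = 8.7001 ≈ 8.700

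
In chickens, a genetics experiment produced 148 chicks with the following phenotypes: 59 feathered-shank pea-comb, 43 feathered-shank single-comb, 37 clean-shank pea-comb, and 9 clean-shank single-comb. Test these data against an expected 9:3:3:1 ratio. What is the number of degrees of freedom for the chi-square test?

A goodness-of-fit test with 4 phenotype classes has df = 4 − 1 = 3.

3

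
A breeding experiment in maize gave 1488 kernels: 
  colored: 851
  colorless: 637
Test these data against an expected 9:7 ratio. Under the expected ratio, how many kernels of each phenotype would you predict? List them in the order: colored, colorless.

Expected counts for N = 1488 under a 9:7 ratio (total parts = 16):
  colored: 1488 × 9/16 = 837
  colorless: 1488 × 7/16 = 651

837, 651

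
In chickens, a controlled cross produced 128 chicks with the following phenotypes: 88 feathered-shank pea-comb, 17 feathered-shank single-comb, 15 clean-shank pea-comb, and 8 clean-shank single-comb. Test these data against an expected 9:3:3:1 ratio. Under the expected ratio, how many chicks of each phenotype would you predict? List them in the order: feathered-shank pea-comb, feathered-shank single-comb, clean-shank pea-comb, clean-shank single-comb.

Expected counts for N = 128 under a 9:3:3:1 ratio (total parts = 16):
  feathered-shank pea-comb: 128 × 9/16 = 72
  feathered-shank single-comb: 128 × 3/16 = 24
  clean-shank pea-comb: 128 × 3/16 = 24
  clean-shank single-comb: 128 × 1/16 = 8

72, 24, 24, 8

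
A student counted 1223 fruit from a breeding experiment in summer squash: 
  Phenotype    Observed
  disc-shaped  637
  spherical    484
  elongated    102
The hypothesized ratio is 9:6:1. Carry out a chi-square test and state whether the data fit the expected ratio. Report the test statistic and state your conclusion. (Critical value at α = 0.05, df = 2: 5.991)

Total ratio parts = 16. Expected numbers out of 1223:
  disc-shaped: 1223 × 9/16 = 687.9375
  spherical: 1223 × 6/16 = 458.625
  elongated: 1223 × 1/16 = 76.4375
χ² = Σ (O − E)² / E
  disc-shaped: (637 − 687.9375)² / 687.9375 = 3.7716
  spherical: (484 − 458.625)² / 458.625 = 1.4040
  elongated: (102 − 76.4375)² / 76.4375 = 8.5487
χ² = 3.7716 + 1.4040 + 8.5487 = 13.7243 ≈ 13.724
Degrees of freedom = 3 − 1 = 2; critical value at α = 0.05 is 5.991.
Since 13.724 > 5.991, we reject the null hypothesis — the data do not fit the 9:6:1 ratio.

13.724; not consistent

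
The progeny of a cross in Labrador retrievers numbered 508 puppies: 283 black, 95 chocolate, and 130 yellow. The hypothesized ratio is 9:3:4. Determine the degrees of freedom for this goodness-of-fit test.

2

A goodness-of-fit test with 3 phenotype classes has df = 3 − 1 = 2.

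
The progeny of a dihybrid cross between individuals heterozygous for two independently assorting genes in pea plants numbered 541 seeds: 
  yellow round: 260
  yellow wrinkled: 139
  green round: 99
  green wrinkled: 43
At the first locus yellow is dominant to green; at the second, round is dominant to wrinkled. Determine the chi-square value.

22.917

A dihybrid F₂ with independent assortment and complete dominance at both loci gives a 9:3:3:1 phenotypic ratio.
The 9:3:3:1 ratio has 16 parts, so with N = 541 the expected counts are:
  yellow round: 541 × 9/16 = 304.3125
  yellow wrinkled: 541 × 3/16 = 101.4375
  green round: 541 × 3/16 = 101.4375
  green wrinkled: 541 × 1/16 = 33.8125
χ² = Σ (O − E)² / E
  yellow round: (260 − 304.3125)² / 304.3125 = 6.4526
  yellow wrinkled: (139 − 101.4375)² / 101.4375 = 13.9095
  green round: (99 − 101.4375)² / 101.4375 = 0.0586
  green wrinkled: (43 − 33.8125)² / 33.8125 = 2.4964
χ² = 6.4526 + 13.9095 + 0.0586 + 2.4964 = 22.9171 ≈ 22.917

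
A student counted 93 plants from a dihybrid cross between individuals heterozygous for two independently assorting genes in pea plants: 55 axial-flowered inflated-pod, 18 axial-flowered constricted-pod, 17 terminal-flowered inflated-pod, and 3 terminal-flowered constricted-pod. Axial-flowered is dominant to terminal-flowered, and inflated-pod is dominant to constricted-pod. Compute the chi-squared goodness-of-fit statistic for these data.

A dihybrid F₂ with independent assortment and complete dominance at both loci gives a 9:3:3:1 phenotypic ratio.
Under the 9:3:3:1 hypothesis (Σ ratio = 16, N = 93):
  axial-flowered inflated-pod: 93 × 9/16 = 52.3125
  axial-flowered constricted-pod: 93 × 3/16 = 17.4375
  terminal-flowered inflated-pod: 93 × 3/16 = 17.4375
  terminal-flowered constricted-pod: 93 × 1/16 = 5.8125
χ² = Σ (O − E)² / E
  axial-flowered inflated-pod: (55 − 52.3125)² / 52.3125 = 0.1381
  axial-flowered constricted-pod: (18 − 17.4375)² / 17.4375 = 0.0181
  terminal-flowered inflated-pod: (17 − 17.4375)² / 17.4375 = 0.0110
  terminal-flowered constricted-pod: (3 − 5.8125)² / 5.8125 = 1.3609
χ² = 0.1381 + 0.0181 + 0.0110 + 1.3609 = 1.5281 ≈ 1.528

1.528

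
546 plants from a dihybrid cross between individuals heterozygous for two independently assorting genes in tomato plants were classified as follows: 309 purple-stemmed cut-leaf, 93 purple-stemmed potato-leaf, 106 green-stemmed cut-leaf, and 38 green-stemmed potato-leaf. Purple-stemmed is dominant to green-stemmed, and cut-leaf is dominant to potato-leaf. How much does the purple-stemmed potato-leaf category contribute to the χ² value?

0.859

A dihybrid F₂ with independent assortment and complete dominance at both loci gives a 9:3:3:1 phenotypic ratio.
The 9:3:3:1 ratio has 16 parts, so with N = 546 the expected counts are:
  purple-stemmed cut-leaf: 546 × 9/16 = 307.125
  purple-stemmed potato-leaf: 546 × 3/16 = 102.375
  green-stemmed cut-leaf: 546 × 3/16 = 102.375
  green-stemmed potato-leaf: 546 × 1/16 = 34.125
Contribution of purple-stemmed potato-leaf: (93 − 102.375)² / 102.375 = 0.8585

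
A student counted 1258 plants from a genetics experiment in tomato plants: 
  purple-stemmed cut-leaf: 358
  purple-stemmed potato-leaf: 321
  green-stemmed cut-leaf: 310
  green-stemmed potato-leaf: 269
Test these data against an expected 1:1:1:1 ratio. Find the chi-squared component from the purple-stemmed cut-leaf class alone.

Total ratio parts = 4. Expected numbers out of 1258:
  purple-stemmed cut-leaf: 1258 × 1/4 = 314.5
  purple-stemmed potato-leaf: 1258 × 1/4 = 314.5
  green-stemmed cut-leaf: 1258 × 1/4 = 314.5
  green-stemmed potato-leaf: 1258 × 1/4 = 314.5
Contribution of purple-stemmed cut-leaf: (358 − 314.5)² / 314.5 = 6.0167

6.017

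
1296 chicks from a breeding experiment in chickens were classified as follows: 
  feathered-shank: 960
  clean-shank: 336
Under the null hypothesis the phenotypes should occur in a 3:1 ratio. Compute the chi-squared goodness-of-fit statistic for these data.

0.593

Expected counts for N = 1296 under a 3:1 ratio (total parts = 4):
  feathered-shank: 1296 × 3/4 = 972
  clean-shank: 1296 × 1/4 = 324
χ² = Σ (O − E)² / E
  feathered-shank: (960 − 972)² / 972 = 0.1481
  clean-shank: (336 − 324)² / 324 = 0.4444
χ² = 0.1481 + 0.4444 = 0.5925 ≈ 0.593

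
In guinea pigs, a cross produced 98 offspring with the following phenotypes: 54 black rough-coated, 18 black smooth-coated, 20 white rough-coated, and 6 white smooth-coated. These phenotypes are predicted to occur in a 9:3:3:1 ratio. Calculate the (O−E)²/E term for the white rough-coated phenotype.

Under the 9:3:3:1 hypothesis (Σ ratio = 16, N = 98):
  black rough-coated: 98 × 9/16 = 55.125
  black smooth-coated: 98 × 3/16 = 18.375
  white rough-coated: 98 × 3/16 = 18.375
  white smooth-coated: 98 × 1/16 = 6.125
Contribution of white rough-coated: (20 − 18.375)² / 18.375 = 0.1437

0.144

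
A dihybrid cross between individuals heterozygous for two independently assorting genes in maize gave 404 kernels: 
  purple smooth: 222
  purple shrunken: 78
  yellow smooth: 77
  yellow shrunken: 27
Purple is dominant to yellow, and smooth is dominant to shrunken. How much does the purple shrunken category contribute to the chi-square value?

0.067

A dihybrid F₂ with independent assortment and complete dominance at both loci gives a 9:3:3:1 phenotypic ratio.
Under the 9:3:3:1 hypothesis (Σ ratio = 16, N = 404):
  purple smooth: 404 × 9/16 = 227.25
  purple shrunken: 404 × 3/16 = 75.75
  yellow smooth: 404 × 3/16 = 75.75
  yellow shrunken: 404 × 1/16 = 25.25
Contribution of purple shrunken: (78 − 75.75)² / 75.75 = 0.0668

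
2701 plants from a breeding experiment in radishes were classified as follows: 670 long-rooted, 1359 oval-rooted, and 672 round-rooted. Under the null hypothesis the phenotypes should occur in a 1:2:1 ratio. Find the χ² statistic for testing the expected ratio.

0.110

Expected counts for N = 2701 under a 1:2:1 ratio (total parts = 4):
  long-rooted: 2701 × 1/4 = 675.25
  oval-rooted: 2701 × 2/4 = 1350.5
  round-rooted: 2701 × 1/4 = 675.25
χ² = Σ (O − E)² / E
  long-rooted: (670 − 675.25)² / 675.25 = 0.0408
  oval-rooted: (1359 − 1350.5)² / 1350.5 = 0.0535
  round-rooted: (672 − 675.25)² / 675.25 = 0.0156
χ² = 0.0408 + 0.0535 + 0.0156 = 0.1099 ≈ 0.110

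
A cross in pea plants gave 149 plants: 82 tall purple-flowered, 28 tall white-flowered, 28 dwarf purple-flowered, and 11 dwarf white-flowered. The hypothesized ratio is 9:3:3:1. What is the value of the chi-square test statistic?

0.345

Expected counts for N = 149 under a 9:3:3:1 ratio (total parts = 16):
  tall purple-flowered: 149 × 9/16 = 83.8125
  tall white-flowered: 149 × 3/16 = 27.9375
  dwarf purple-flowered: 149 × 3/16 = 27.9375
  dwarf white-flowered: 149 × 1/16 = 9.3125
χ² = Σ (O − E)² / E
  tall purple-flowered: (82 − 83.8125)² / 83.8125 = 0.0392
  tall white-flowered: (28 − 27.9375)² / 27.9375 = 0.0001
  dwarf purple-flowered: (28 − 27.9375)² / 27.9375 = 0.0001
  dwarf white-flowered: (11 − 9.3125)² / 9.3125 = 0.3058
χ² = 0.0392 + 0.0001 + 0.0001 + 0.3058 = 0.3452 ≈ 0.345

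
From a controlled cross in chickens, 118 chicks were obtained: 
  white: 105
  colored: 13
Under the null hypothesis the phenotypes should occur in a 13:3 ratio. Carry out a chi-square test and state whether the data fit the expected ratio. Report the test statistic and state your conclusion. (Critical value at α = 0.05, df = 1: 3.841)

4.632; not consistent

Expected counts for N = 118 under a 13:3 ratio (total parts = 16):
  white: 118 × 13/16 = 95.875
  colored: 118 × 3/16 = 22.125
χ² = Σ (O − E)² / E
  white: (105 − 95.875)² / 95.875 = 0.8685
  colored: (13 − 22.125)² / 22.125 = 3.7634
χ² = 0.8685 + 3.7634 = 4.6319 ≈ 4.632
Degrees of freedom = 2 − 1 = 1; critical value at α = 0.05 is 3.841.
Since 4.632 > 3.841, we reject the null hypothesis — the data do not fit the 13:3 ratio.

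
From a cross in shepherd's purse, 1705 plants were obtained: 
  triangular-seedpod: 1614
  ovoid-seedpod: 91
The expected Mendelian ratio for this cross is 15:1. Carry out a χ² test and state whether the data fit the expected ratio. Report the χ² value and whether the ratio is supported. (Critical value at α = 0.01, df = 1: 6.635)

2.424; consistent

Total ratio parts = 16. Expected numbers out of 1705:
  triangular-seedpod: 1705 × 15/16 = 1598.4375
  ovoid-seedpod: 1705 × 1/16 = 106.5625
χ² = Σ (O − E)² / E
  triangular-seedpod: (1614 − 1598.4375)² / 1598.4375 = 0.1515
  ovoid-seedpod: (91 − 106.5625)² / 106.5625 = 2.2728
χ² = 0.1515 + 2.2728 = 2.4243 ≈ 2.424
Degrees of freedom = 2 − 1 = 1; critical value at α = 0.01 is 6.635.
Since 2.424 < 6.635, we fail to reject the null hypothesis — the data are consistent with the 15:1 ratio.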